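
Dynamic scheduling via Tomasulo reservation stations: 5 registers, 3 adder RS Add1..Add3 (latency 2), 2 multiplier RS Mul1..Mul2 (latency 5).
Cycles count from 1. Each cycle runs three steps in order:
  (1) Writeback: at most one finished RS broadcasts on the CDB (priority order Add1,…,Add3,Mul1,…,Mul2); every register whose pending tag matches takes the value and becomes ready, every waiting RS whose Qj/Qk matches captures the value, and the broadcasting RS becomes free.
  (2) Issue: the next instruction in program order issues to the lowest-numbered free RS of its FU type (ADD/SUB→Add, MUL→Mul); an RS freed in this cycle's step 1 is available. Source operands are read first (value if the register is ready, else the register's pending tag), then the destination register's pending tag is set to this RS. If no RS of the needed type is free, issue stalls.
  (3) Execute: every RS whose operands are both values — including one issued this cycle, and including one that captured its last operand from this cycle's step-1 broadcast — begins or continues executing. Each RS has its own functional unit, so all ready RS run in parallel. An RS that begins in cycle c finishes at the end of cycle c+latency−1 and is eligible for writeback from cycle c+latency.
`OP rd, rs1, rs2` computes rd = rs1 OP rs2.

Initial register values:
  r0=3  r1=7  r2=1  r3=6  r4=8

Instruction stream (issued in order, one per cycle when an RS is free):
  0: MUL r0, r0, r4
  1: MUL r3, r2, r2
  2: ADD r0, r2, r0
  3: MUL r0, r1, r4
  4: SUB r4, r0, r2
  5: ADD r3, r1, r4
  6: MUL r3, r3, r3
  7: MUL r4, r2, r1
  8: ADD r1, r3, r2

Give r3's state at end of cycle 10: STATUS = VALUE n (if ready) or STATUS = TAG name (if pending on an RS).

STATUS = TAG Mul2

  c1: issue MUL r0<-Mul1  regs: r0:Mul1,r1:7,r2:1,r3:6,r4:8
  c2: issue MUL r3<-Mul2  regs: r0:Mul1,r1:7,r2:1,r3:Mul2,r4:8
  c3: issue ADD r0<-Add1  regs: r0:Add1,r1:7,r2:1,r3:Mul2,r4:8
  c4: stall  regs: r0:Add1,r1:7,r2:1,r3:Mul2,r4:8
  c5: stall  regs: r0:Add1,r1:7,r2:1,r3:Mul2,r4:8
  c6: CDB Mul1=24; issue MUL r0<-Mul1  regs: r0:Mul1,r1:7,r2:1,r3:Mul2,r4:8
  c7: CDB Mul2=1; issue SUB r4<-Add2  regs: r0:Mul1,r1:7,r2:1,r3:1,r4:Add2
  c8: CDB Add1=25; issue ADD r3<-Add1  regs: r0:Mul1,r1:7,r2:1,r3:Add1,r4:Add2
  c9: issue MUL r3<-Mul2  regs: r0:Mul1,r1:7,r2:1,r3:Mul2,r4:Add2
  c10: stall  regs: r0:Mul1,r1:7,r2:1,r3:Mul2,r4:Add2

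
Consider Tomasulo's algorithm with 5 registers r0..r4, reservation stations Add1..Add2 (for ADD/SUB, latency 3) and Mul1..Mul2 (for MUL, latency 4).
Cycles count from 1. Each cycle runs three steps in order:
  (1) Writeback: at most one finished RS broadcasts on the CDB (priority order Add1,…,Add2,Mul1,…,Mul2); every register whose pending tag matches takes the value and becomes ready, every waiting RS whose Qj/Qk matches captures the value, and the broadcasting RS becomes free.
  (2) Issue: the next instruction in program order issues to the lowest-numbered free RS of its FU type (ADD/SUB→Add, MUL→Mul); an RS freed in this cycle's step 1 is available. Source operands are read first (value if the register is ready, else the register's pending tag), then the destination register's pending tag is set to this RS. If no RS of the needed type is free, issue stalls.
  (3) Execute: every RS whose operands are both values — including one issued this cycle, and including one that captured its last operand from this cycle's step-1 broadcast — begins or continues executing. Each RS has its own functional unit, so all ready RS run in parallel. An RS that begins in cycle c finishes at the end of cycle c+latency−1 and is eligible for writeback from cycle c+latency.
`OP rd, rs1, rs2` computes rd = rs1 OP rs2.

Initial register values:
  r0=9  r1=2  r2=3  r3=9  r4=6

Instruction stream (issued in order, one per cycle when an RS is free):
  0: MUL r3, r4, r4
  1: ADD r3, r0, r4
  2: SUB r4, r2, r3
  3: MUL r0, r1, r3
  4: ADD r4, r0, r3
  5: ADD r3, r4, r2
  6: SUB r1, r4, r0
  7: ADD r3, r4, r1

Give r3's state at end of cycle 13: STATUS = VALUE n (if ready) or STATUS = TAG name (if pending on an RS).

c1: issue MUL r3<-Mul1 | r0:9,r1:2,r2:3,r3:Mul1,r4:6
c2: issue ADD r3<-Add1 | r0:9,r1:2,r2:3,r3:Add1,r4:6
c3: issue SUB r4<-Add2 | r0:9,r1:2,r2:3,r3:Add1,r4:Add2
c4: issue MUL r0<-Mul2 | r0:Mul2,r1:2,r2:3,r3:Add1,r4:Add2
c5: CDB Add1=15; issue ADD r4<-Add1 | r0:Mul2,r1:2,r2:3,r3:15,r4:Add1
c6: CDB Mul1=36; stall | r0:Mul2,r1:2,r2:3,r3:15,r4:Add1
c7: stall | r0:Mul2,r1:2,r2:3,r3:15,r4:Add1
c8: CDB Add2=-12; issue ADD r3<-Add2 | r0:Mul2,r1:2,r2:3,r3:Add2,r4:Add1
c9: CDB Mul2=30; stall | r0:30,r1:2,r2:3,r3:Add2,r4:Add1
c10: stall | r0:30,r1:2,r2:3,r3:Add2,r4:Add1
c11: stall | r0:30,r1:2,r2:3,r3:Add2,r4:Add1
c12: CDB Add1=45; issue SUB r1<-Add1 | r0:30,r1:Add1,r2:3,r3:Add2,r4:45
c13: stall | r0:30,r1:Add1,r2:3,r3:Add2,r4:45

STATUS = TAG Add2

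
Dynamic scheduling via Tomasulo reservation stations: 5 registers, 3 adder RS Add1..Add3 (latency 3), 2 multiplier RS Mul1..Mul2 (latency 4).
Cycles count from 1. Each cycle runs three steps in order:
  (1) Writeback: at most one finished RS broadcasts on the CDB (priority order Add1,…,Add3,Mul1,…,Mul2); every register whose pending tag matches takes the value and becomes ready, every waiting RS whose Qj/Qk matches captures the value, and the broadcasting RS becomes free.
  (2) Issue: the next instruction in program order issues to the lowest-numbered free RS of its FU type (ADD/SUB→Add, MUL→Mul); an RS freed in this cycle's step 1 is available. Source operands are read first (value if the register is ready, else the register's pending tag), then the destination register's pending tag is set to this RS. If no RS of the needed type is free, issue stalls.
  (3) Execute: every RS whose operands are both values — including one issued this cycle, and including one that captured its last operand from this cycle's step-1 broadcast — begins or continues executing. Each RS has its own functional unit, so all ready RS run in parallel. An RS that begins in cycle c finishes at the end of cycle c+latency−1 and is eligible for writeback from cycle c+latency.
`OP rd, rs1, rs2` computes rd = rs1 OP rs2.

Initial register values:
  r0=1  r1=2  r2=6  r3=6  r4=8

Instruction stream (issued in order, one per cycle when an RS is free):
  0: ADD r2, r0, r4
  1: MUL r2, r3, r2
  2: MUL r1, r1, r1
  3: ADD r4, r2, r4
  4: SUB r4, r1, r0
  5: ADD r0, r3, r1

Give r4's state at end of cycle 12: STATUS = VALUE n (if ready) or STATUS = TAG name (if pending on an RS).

STATUS = VALUE 3

cycle 1: issue ADD r2<-Add1 // r0:1,r1:2,r2:Add1,r3:6,r4:8
cycle 2: issue MUL r2<-Mul1 // r0:1,r1:2,r2:Mul1,r3:6,r4:8
cycle 3: issue MUL r1<-Mul2 // r0:1,r1:Mul2,r2:Mul1,r3:6,r4:8
cycle 4: CDB Add1=9; issue ADD r4<-Add1 // r0:1,r1:Mul2,r2:Mul1,r3:6,r4:Add1
cycle 5: issue SUB r4<-Add2 // r0:1,r1:Mul2,r2:Mul1,r3:6,r4:Add2
cycle 6: issue ADD r0<-Add3 // r0:Add3,r1:Mul2,r2:Mul1,r3:6,r4:Add2
cycle 7: CDB Mul2=4 // r0:Add3,r1:4,r2:Mul1,r3:6,r4:Add2
cycle 8: CDB Mul1=54 // r0:Add3,r1:4,r2:54,r3:6,r4:Add2
cycle 9: - // r0:Add3,r1:4,r2:54,r3:6,r4:Add2
cycle 10: CDB Add2=3 // r0:Add3,r1:4,r2:54,r3:6,r4:3
cycle 11: CDB Add1=62 // r0:Add3,r1:4,r2:54,r3:6,r4:3
cycle 12: CDB Add3=10 // r0:10,r1:4,r2:54,r3:6,r4:3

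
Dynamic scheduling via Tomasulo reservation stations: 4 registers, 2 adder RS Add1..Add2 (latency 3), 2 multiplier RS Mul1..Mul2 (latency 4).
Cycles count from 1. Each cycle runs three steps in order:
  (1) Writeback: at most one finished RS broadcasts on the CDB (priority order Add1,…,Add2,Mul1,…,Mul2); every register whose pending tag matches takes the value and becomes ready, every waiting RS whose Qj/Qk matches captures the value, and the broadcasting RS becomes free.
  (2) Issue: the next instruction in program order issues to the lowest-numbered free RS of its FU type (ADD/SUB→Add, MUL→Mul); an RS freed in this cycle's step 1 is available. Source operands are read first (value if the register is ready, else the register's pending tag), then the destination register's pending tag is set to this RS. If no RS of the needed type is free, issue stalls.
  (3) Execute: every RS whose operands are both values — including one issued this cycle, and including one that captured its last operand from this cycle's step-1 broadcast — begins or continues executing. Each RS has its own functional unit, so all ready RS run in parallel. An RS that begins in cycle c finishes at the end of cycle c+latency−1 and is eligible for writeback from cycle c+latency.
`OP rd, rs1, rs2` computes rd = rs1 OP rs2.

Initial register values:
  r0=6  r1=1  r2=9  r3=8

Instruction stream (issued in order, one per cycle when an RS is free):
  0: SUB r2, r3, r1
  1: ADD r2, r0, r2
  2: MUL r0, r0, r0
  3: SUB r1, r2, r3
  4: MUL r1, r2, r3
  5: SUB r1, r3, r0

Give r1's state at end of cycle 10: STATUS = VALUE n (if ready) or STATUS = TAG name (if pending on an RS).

STATUS = TAG Add2

  c1: issue SUB r2<-Add1  regs: r0:6,r1:1,r2:Add1,r3:8
  c2: issue ADD r2<-Add2  regs: r0:6,r1:1,r2:Add2,r3:8
  c3: issue MUL r0<-Mul1  regs: r0:Mul1,r1:1,r2:Add2,r3:8
  c4: CDB Add1=7; issue SUB r1<-Add1  regs: r0:Mul1,r1:Add1,r2:Add2,r3:8
  c5: issue MUL r1<-Mul2  regs: r0:Mul1,r1:Mul2,r2:Add2,r3:8
  c6: stall  regs: r0:Mul1,r1:Mul2,r2:Add2,r3:8
  c7: CDB Add2=13; issue SUB r1<-Add2  regs: r0:Mul1,r1:Add2,r2:13,r3:8
  c8: CDB Mul1=36  regs: r0:36,r1:Add2,r2:13,r3:8
  c9: -  regs: r0:36,r1:Add2,r2:13,r3:8
  c10: CDB Add1=5  regs: r0:36,r1:Add2,r2:13,r3:8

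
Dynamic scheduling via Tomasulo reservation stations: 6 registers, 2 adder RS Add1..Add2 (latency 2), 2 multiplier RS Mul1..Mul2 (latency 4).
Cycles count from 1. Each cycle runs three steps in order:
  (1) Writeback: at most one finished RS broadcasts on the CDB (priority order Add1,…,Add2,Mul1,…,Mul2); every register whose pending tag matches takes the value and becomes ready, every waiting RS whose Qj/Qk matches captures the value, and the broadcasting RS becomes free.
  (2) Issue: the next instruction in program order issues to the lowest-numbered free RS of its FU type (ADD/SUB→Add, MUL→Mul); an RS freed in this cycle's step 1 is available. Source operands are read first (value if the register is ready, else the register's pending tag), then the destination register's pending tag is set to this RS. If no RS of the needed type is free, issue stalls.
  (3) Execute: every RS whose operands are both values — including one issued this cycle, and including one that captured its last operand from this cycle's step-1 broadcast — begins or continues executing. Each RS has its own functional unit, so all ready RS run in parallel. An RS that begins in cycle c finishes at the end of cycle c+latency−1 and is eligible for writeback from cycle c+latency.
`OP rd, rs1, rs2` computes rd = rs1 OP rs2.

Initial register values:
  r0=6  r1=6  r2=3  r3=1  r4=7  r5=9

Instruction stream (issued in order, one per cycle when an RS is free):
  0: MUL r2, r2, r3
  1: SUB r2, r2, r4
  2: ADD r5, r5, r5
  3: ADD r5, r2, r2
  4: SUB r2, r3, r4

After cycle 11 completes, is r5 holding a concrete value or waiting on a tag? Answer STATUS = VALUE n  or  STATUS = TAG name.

c1: issue MUL r2<-Mul1 | r0:6,r1:6,r2:Mul1,r3:1,r4:7,r5:9
c2: issue SUB r2<-Add1 | r0:6,r1:6,r2:Add1,r3:1,r4:7,r5:9
c3: issue ADD r5<-Add2 | r0:6,r1:6,r2:Add1,r3:1,r4:7,r5:Add2
c4: stall | r0:6,r1:6,r2:Add1,r3:1,r4:7,r5:Add2
c5: CDB Add2=18; issue ADD r5<-Add2 | r0:6,r1:6,r2:Add1,r3:1,r4:7,r5:Add2
c6: CDB Mul1=3; stall | r0:6,r1:6,r2:Add1,r3:1,r4:7,r5:Add2
c7: stall | r0:6,r1:6,r2:Add1,r3:1,r4:7,r5:Add2
c8: CDB Add1=-4; issue SUB r2<-Add1 | r0:6,r1:6,r2:Add1,r3:1,r4:7,r5:Add2
c9: - | r0:6,r1:6,r2:Add1,r3:1,r4:7,r5:Add2
c10: CDB Add1=-6 | r0:6,r1:6,r2:-6,r3:1,r4:7,r5:Add2
c11: CDB Add2=-8 | r0:6,r1:6,r2:-6,r3:1,r4:7,r5:-8

STATUS = VALUE -8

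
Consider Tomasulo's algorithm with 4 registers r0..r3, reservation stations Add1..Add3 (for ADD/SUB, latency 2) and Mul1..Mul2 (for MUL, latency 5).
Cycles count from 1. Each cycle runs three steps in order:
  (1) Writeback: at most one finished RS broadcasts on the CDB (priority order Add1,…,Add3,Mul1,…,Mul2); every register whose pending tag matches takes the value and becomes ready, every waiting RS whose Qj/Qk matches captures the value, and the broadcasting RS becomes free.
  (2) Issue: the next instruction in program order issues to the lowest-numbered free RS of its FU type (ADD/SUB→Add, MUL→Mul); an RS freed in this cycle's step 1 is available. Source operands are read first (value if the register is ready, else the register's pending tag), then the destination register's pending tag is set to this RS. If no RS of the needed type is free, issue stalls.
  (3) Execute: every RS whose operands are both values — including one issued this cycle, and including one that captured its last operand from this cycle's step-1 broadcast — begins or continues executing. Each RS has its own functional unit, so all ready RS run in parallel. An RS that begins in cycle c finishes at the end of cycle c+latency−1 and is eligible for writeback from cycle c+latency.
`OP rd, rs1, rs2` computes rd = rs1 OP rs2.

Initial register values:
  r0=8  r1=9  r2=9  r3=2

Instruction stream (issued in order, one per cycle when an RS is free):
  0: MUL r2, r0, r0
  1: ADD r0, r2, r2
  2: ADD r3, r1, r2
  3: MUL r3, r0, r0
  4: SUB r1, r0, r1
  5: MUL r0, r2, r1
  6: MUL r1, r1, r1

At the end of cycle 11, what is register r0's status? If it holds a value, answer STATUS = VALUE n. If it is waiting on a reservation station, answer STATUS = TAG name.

c1: issue MUL r2<-Mul1 | r0:8,r1:9,r2:Mul1,r3:2
c2: issue ADD r0<-Add1 | r0:Add1,r1:9,r2:Mul1,r3:2
c3: issue ADD r3<-Add2 | r0:Add1,r1:9,r2:Mul1,r3:Add2
c4: issue MUL r3<-Mul2 | r0:Add1,r1:9,r2:Mul1,r3:Mul2
c5: issue SUB r1<-Add3 | r0:Add1,r1:Add3,r2:Mul1,r3:Mul2
c6: CDB Mul1=64; issue MUL r0<-Mul1 | r0:Mul1,r1:Add3,r2:64,r3:Mul2
c7: stall | r0:Mul1,r1:Add3,r2:64,r3:Mul2
c8: CDB Add1=128; stall | r0:Mul1,r1:Add3,r2:64,r3:Mul2
c9: CDB Add2=73; stall | r0:Mul1,r1:Add3,r2:64,r3:Mul2
c10: CDB Add3=119; stall | r0:Mul1,r1:119,r2:64,r3:Mul2
c11: stall | r0:Mul1,r1:119,r2:64,r3:Mul2

STATUS = TAG Mul1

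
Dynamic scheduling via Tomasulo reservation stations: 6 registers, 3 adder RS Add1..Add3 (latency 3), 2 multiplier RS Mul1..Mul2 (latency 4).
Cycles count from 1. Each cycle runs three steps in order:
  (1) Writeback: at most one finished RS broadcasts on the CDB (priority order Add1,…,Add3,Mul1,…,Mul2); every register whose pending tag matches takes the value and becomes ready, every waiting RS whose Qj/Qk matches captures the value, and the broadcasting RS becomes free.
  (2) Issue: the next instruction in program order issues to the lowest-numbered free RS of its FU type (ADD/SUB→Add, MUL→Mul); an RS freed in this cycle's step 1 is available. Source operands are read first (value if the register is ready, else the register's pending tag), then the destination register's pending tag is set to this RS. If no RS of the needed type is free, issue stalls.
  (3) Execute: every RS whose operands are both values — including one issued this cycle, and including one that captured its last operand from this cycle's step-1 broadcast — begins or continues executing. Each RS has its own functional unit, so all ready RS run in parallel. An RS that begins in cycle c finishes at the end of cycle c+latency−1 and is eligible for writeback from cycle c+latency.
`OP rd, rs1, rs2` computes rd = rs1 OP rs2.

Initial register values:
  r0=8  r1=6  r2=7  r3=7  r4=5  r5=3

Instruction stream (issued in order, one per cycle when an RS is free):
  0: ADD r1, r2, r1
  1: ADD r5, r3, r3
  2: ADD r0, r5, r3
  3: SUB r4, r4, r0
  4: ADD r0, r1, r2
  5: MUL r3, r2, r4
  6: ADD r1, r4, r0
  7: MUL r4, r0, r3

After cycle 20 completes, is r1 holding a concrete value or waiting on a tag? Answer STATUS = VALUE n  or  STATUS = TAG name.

cycle 1: issue ADD r1<-Add1 // r0:8,r1:Add1,r2:7,r3:7,r4:5,r5:3
cycle 2: issue ADD r5<-Add2 // r0:8,r1:Add1,r2:7,r3:7,r4:5,r5:Add2
cycle 3: issue ADD r0<-Add3 // r0:Add3,r1:Add1,r2:7,r3:7,r4:5,r5:Add2
cycle 4: CDB Add1=13; issue SUB r4<-Add1 // r0:Add3,r1:13,r2:7,r3:7,r4:Add1,r5:Add2
cycle 5: CDB Add2=14; issue ADD r0<-Add2 // r0:Add2,r1:13,r2:7,r3:7,r4:Add1,r5:14
cycle 6: issue MUL r3<-Mul1 // r0:Add2,r1:13,r2:7,r3:Mul1,r4:Add1,r5:14
cycle 7: stall // r0:Add2,r1:13,r2:7,r3:Mul1,r4:Add1,r5:14
cycle 8: CDB Add2=20; issue ADD r1<-Add2 // r0:20,r1:Add2,r2:7,r3:Mul1,r4:Add1,r5:14
cycle 9: CDB Add3=21; issue MUL r4<-Mul2 // r0:20,r1:Add2,r2:7,r3:Mul1,r4:Mul2,r5:14
cycle 10: - // r0:20,r1:Add2,r2:7,r3:Mul1,r4:Mul2,r5:14
cycle 11: - // r0:20,r1:Add2,r2:7,r3:Mul1,r4:Mul2,r5:14
cycle 12: CDB Add1=-16 // r0:20,r1:Add2,r2:7,r3:Mul1,r4:Mul2,r5:14
cycle 13: - // r0:20,r1:Add2,r2:7,r3:Mul1,r4:Mul2,r5:14
cycle 14: - // r0:20,r1:Add2,r2:7,r3:Mul1,r4:Mul2,r5:14
cycle 15: CDB Add2=4 // r0:20,r1:4,r2:7,r3:Mul1,r4:Mul2,r5:14
cycle 16: CDB Mul1=-112 // r0:20,r1:4,r2:7,r3:-112,r4:Mul2,r5:14
cycle 17: - // r0:20,r1:4,r2:7,r3:-112,r4:Mul2,r5:14
cycle 18: - // r0:20,r1:4,r2:7,r3:-112,r4:Mul2,r5:14
cycle 19: - // r0:20,r1:4,r2:7,r3:-112,r4:Mul2,r5:14
cycle 20: CDB Mul2=-2240 // r0:20,r1:4,r2:7,r3:-112,r4:-2240,r5:14

STATUS = VALUE 4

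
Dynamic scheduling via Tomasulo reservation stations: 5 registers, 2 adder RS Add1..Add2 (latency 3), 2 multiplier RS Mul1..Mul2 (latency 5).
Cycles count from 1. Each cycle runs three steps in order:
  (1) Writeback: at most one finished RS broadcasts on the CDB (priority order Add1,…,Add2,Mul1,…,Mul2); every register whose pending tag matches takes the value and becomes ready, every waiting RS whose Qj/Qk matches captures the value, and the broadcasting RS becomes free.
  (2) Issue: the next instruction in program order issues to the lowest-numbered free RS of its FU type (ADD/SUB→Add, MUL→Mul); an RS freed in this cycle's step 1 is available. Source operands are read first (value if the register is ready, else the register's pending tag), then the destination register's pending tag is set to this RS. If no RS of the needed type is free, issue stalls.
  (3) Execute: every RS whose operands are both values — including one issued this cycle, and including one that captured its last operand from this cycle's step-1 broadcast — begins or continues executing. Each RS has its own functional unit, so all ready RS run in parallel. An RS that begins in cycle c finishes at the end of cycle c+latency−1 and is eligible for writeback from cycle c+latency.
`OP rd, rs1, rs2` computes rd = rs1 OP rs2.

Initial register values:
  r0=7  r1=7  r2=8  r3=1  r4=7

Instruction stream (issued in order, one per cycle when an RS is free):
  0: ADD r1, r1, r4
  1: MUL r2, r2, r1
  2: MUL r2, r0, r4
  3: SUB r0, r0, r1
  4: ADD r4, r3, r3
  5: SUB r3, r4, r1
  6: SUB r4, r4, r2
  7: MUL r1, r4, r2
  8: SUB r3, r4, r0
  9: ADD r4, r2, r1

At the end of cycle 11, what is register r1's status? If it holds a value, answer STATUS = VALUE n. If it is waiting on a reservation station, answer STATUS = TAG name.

cycle 1: issue ADD r1<-Add1 // r0:7,r1:Add1,r2:8,r3:1,r4:7
cycle 2: issue MUL r2<-Mul1 // r0:7,r1:Add1,r2:Mul1,r3:1,r4:7
cycle 3: issue MUL r2<-Mul2 // r0:7,r1:Add1,r2:Mul2,r3:1,r4:7
cycle 4: CDB Add1=14; issue SUB r0<-Add1 // r0:Add1,r1:14,r2:Mul2,r3:1,r4:7
cycle 5: issue ADD r4<-Add2 // r0:Add1,r1:14,r2:Mul2,r3:1,r4:Add2
cycle 6: stall // r0:Add1,r1:14,r2:Mul2,r3:1,r4:Add2
cycle 7: CDB Add1=-7; issue SUB r3<-Add1 // r0:-7,r1:14,r2:Mul2,r3:Add1,r4:Add2
cycle 8: CDB Add2=2; issue SUB r4<-Add2 // r0:-7,r1:14,r2:Mul2,r3:Add1,r4:Add2
cycle 9: CDB Mul1=112; issue MUL r1<-Mul1 // r0:-7,r1:Mul1,r2:Mul2,r3:Add1,r4:Add2
cycle 10: CDB Mul2=49; stall // r0:-7,r1:Mul1,r2:49,r3:Add1,r4:Add2
cycle 11: CDB Add1=-12; issue SUB r3<-Add1 // r0:-7,r1:Mul1,r2:49,r3:Add1,r4:Add2

STATUS = TAG Mul1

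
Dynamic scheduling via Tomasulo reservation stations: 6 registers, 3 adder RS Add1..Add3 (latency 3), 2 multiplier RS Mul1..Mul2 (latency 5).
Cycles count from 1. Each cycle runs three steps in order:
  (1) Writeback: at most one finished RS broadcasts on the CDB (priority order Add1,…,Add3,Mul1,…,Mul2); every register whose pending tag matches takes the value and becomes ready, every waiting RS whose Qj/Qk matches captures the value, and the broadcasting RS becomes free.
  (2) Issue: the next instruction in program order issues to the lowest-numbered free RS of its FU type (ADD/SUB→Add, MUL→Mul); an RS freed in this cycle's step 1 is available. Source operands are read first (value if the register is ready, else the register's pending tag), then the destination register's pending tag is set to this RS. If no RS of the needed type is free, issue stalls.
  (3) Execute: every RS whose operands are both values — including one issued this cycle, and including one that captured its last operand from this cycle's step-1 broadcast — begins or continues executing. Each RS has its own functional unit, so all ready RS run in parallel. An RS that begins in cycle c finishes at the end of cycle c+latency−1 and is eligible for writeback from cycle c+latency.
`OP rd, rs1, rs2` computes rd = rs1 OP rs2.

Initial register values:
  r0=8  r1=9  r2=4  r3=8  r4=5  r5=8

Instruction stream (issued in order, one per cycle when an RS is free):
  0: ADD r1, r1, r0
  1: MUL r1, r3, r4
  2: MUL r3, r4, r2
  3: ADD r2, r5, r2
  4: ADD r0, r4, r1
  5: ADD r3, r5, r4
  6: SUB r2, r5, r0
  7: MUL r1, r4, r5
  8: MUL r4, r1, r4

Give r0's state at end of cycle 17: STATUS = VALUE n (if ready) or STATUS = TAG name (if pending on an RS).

  c1: issue ADD r1<-Add1  regs: r0:8,r1:Add1,r2:4,r3:8,r4:5,r5:8
  c2: issue MUL r1<-Mul1  regs: r0:8,r1:Mul1,r2:4,r3:8,r4:5,r5:8
  c3: issue MUL r3<-Mul2  regs: r0:8,r1:Mul1,r2:4,r3:Mul2,r4:5,r5:8
  c4: CDB Add1=17; issue ADD r2<-Add1  regs: r0:8,r1:Mul1,r2:Add1,r3:Mul2,r4:5,r5:8
  c5: issue ADD r0<-Add2  regs: r0:Add2,r1:Mul1,r2:Add1,r3:Mul2,r4:5,r5:8
  c6: issue ADD r3<-Add3  regs: r0:Add2,r1:Mul1,r2:Add1,r3:Add3,r4:5,r5:8
  c7: CDB Add1=12; issue SUB r2<-Add1  regs: r0:Add2,r1:Mul1,r2:Add1,r3:Add3,r4:5,r5:8
  c8: CDB Mul1=40; issue MUL r1<-Mul1  regs: r0:Add2,r1:Mul1,r2:Add1,r3:Add3,r4:5,r5:8
  c9: CDB Add3=13; stall  regs: r0:Add2,r1:Mul1,r2:Add1,r3:13,r4:5,r5:8
  c10: CDB Mul2=20; issue MUL r4<-Mul2  regs: r0:Add2,r1:Mul1,r2:Add1,r3:13,r4:Mul2,r5:8
  c11: CDB Add2=45  regs: r0:45,r1:Mul1,r2:Add1,r3:13,r4:Mul2,r5:8
  c12: -  regs: r0:45,r1:Mul1,r2:Add1,r3:13,r4:Mul2,r5:8
  c13: CDB Mul1=40  regs: r0:45,r1:40,r2:Add1,r3:13,r4:Mul2,r5:8
  c14: CDB Add1=-37  regs: r0:45,r1:40,r2:-37,r3:13,r4:Mul2,r5:8
  c15: -  regs: r0:45,r1:40,r2:-37,r3:13,r4:Mul2,r5:8
  c16: -  regs: r0:45,r1:40,r2:-37,r3:13,r4:Mul2,r5:8
  c17: -  regs: r0:45,r1:40,r2:-37,r3:13,r4:Mul2,r5:8

STATUS = VALUE 45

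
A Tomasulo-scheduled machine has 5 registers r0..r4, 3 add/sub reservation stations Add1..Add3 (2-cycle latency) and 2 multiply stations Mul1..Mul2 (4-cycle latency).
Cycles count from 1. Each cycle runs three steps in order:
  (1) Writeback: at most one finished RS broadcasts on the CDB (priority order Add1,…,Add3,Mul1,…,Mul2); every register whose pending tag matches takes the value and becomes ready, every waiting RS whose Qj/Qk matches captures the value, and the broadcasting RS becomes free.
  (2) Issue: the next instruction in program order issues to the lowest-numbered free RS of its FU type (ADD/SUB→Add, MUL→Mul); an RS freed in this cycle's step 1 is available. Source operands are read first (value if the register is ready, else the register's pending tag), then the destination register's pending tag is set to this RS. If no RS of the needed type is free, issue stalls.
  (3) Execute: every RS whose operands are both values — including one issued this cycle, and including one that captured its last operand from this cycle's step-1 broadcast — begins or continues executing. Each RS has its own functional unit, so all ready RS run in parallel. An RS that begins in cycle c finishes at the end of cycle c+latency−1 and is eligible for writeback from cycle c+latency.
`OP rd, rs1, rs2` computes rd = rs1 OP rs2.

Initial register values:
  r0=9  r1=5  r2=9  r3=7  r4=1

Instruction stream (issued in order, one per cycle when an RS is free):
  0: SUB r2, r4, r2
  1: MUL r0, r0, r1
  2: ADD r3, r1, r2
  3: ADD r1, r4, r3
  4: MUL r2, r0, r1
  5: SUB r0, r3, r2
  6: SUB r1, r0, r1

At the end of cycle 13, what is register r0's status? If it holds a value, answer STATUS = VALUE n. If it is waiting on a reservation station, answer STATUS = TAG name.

STATUS = VALUE 87

cycle 1: issue SUB r2<-Add1 // r0:9,r1:5,r2:Add1,r3:7,r4:1
cycle 2: issue MUL r0<-Mul1 // r0:Mul1,r1:5,r2:Add1,r3:7,r4:1
cycle 3: CDB Add1=-8; issue ADD r3<-Add1 // r0:Mul1,r1:5,r2:-8,r3:Add1,r4:1
cycle 4: issue ADD r1<-Add2 // r0:Mul1,r1:Add2,r2:-8,r3:Add1,r4:1
cycle 5: CDB Add1=-3; issue MUL r2<-Mul2 // r0:Mul1,r1:Add2,r2:Mul2,r3:-3,r4:1
cycle 6: CDB Mul1=45; issue SUB r0<-Add1 // r0:Add1,r1:Add2,r2:Mul2,r3:-3,r4:1
cycle 7: CDB Add2=-2; issue SUB r1<-Add2 // r0:Add1,r1:Add2,r2:Mul2,r3:-3,r4:1
cycle 8: - // r0:Add1,r1:Add2,r2:Mul2,r3:-3,r4:1
cycle 9: - // r0:Add1,r1:Add2,r2:Mul2,r3:-3,r4:1
cycle 10: - // r0:Add1,r1:Add2,r2:Mul2,r3:-3,r4:1
cycle 11: CDB Mul2=-90 // r0:Add1,r1:Add2,r2:-90,r3:-3,r4:1
cycle 12: - // r0:Add1,r1:Add2,r2:-90,r3:-3,r4:1
cycle 13: CDB Add1=87 // r0:87,r1:Add2,r2:-90,r3:-3,r4:1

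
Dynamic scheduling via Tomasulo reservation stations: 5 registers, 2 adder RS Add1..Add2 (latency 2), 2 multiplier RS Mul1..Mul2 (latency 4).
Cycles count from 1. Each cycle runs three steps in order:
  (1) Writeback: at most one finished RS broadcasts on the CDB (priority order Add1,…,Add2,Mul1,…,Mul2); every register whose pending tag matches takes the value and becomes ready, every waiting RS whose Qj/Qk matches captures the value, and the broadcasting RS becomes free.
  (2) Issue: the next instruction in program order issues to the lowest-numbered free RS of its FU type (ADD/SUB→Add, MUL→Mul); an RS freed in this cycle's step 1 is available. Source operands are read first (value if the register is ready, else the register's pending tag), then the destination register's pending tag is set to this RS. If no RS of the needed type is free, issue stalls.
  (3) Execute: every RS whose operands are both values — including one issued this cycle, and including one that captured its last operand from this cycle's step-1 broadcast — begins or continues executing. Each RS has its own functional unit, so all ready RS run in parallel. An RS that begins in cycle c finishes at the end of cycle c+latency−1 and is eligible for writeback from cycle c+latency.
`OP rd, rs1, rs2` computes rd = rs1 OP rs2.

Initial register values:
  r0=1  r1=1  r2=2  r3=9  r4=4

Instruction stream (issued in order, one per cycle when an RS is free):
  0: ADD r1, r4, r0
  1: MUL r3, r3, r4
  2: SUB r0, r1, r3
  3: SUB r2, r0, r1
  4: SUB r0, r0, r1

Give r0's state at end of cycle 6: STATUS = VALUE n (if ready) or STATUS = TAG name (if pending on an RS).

STATUS = TAG Add1

cycle 1: issue ADD r1<-Add1 // r0:1,r1:Add1,r2:2,r3:9,r4:4
cycle 2: issue MUL r3<-Mul1 // r0:1,r1:Add1,r2:2,r3:Mul1,r4:4
cycle 3: CDB Add1=5; issue SUB r0<-Add1 // r0:Add1,r1:5,r2:2,r3:Mul1,r4:4
cycle 4: issue SUB r2<-Add2 // r0:Add1,r1:5,r2:Add2,r3:Mul1,r4:4
cycle 5: stall // r0:Add1,r1:5,r2:Add2,r3:Mul1,r4:4
cycle 6: CDB Mul1=36; stall // r0:Add1,r1:5,r2:Add2,r3:36,r4:4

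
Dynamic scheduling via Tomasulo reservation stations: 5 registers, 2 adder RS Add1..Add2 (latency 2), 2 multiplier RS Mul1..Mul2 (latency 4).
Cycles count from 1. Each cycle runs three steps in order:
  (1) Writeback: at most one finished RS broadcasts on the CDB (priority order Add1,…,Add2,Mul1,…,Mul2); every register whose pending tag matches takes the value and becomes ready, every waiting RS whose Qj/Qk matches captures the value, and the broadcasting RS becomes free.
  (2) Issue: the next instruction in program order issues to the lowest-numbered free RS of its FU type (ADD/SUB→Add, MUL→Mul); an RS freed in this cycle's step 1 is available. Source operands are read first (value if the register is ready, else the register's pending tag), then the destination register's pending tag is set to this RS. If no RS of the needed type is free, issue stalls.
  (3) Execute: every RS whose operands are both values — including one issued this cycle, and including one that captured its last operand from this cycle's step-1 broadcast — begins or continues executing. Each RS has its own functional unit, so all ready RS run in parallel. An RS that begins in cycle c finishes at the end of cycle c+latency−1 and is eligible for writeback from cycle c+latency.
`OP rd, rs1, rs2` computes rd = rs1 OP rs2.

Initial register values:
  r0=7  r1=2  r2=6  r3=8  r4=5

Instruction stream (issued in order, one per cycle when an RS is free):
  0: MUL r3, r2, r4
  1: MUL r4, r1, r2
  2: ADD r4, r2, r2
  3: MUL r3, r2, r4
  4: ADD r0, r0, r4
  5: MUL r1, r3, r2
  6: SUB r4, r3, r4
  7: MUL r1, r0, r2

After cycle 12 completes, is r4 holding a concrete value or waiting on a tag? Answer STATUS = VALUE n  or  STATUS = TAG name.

STATUS = VALUE 60

cycle 1: issue MUL r3<-Mul1 // r0:7,r1:2,r2:6,r3:Mul1,r4:5
cycle 2: issue MUL r4<-Mul2 // r0:7,r1:2,r2:6,r3:Mul1,r4:Mul2
cycle 3: issue ADD r4<-Add1 // r0:7,r1:2,r2:6,r3:Mul1,r4:Add1
cycle 4: stall // r0:7,r1:2,r2:6,r3:Mul1,r4:Add1
cycle 5: CDB Add1=12; stall // r0:7,r1:2,r2:6,r3:Mul1,r4:12
cycle 6: CDB Mul1=30; issue MUL r3<-Mul1 // r0:7,r1:2,r2:6,r3:Mul1,r4:12
cycle 7: CDB Mul2=12; issue ADD r0<-Add1 // r0:Add1,r1:2,r2:6,r3:Mul1,r4:12
cycle 8: issue MUL r1<-Mul2 // r0:Add1,r1:Mul2,r2:6,r3:Mul1,r4:12
cycle 9: CDB Add1=19; issue SUB r4<-Add1 // r0:19,r1:Mul2,r2:6,r3:Mul1,r4:Add1
cycle 10: CDB Mul1=72; issue MUL r1<-Mul1 // r0:19,r1:Mul1,r2:6,r3:72,r4:Add1
cycle 11: - // r0:19,r1:Mul1,r2:6,r3:72,r4:Add1
cycle 12: CDB Add1=60 // r0:19,r1:Mul1,r2:6,r3:72,r4:60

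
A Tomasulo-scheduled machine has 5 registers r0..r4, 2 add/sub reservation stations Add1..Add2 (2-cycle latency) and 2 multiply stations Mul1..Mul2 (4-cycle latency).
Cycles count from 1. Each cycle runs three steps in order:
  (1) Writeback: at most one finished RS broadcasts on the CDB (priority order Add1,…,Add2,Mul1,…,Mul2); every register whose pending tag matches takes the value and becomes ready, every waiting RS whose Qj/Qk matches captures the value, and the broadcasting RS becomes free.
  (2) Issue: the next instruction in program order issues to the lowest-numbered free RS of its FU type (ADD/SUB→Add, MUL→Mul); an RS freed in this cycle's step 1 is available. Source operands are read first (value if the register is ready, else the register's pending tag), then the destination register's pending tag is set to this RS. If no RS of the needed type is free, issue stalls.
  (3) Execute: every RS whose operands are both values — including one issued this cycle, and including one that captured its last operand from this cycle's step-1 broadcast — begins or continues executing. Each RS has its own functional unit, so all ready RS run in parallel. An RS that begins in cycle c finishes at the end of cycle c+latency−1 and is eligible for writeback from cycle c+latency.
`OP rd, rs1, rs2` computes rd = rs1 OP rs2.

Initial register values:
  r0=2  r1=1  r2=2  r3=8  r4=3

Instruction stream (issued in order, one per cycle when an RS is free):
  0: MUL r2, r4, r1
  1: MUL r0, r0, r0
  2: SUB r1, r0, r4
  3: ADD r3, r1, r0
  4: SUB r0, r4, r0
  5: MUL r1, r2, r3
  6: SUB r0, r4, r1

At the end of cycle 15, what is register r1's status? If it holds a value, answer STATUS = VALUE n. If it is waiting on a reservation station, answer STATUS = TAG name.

cycle 1: issue MUL r2<-Mul1 // r0:2,r1:1,r2:Mul1,r3:8,r4:3
cycle 2: issue MUL r0<-Mul2 // r0:Mul2,r1:1,r2:Mul1,r3:8,r4:3
cycle 3: issue SUB r1<-Add1 // r0:Mul2,r1:Add1,r2:Mul1,r3:8,r4:3
cycle 4: issue ADD r3<-Add2 // r0:Mul2,r1:Add1,r2:Mul1,r3:Add2,r4:3
cycle 5: CDB Mul1=3; stall // r0:Mul2,r1:Add1,r2:3,r3:Add2,r4:3
cycle 6: CDB Mul2=4; stall // r0:4,r1:Add1,r2:3,r3:Add2,r4:3
cycle 7: stall // r0:4,r1:Add1,r2:3,r3:Add2,r4:3
cycle 8: CDB Add1=1; issue SUB r0<-Add1 // r0:Add1,r1:1,r2:3,r3:Add2,r4:3
cycle 9: issue MUL r1<-Mul1 // r0:Add1,r1:Mul1,r2:3,r3:Add2,r4:3
cycle 10: CDB Add1=-1; issue SUB r0<-Add1 // r0:Add1,r1:Mul1,r2:3,r3:Add2,r4:3
cycle 11: CDB Add2=5 // r0:Add1,r1:Mul1,r2:3,r3:5,r4:3
cycle 12: - // r0:Add1,r1:Mul1,r2:3,r3:5,r4:3
cycle 13: - // r0:Add1,r1:Mul1,r2:3,r3:5,r4:3
cycle 14: - // r0:Add1,r1:Mul1,r2:3,r3:5,r4:3
cycle 15: CDB Mul1=15 // r0:Add1,r1:15,r2:3,r3:5,r4:3

STATUS = VALUE 15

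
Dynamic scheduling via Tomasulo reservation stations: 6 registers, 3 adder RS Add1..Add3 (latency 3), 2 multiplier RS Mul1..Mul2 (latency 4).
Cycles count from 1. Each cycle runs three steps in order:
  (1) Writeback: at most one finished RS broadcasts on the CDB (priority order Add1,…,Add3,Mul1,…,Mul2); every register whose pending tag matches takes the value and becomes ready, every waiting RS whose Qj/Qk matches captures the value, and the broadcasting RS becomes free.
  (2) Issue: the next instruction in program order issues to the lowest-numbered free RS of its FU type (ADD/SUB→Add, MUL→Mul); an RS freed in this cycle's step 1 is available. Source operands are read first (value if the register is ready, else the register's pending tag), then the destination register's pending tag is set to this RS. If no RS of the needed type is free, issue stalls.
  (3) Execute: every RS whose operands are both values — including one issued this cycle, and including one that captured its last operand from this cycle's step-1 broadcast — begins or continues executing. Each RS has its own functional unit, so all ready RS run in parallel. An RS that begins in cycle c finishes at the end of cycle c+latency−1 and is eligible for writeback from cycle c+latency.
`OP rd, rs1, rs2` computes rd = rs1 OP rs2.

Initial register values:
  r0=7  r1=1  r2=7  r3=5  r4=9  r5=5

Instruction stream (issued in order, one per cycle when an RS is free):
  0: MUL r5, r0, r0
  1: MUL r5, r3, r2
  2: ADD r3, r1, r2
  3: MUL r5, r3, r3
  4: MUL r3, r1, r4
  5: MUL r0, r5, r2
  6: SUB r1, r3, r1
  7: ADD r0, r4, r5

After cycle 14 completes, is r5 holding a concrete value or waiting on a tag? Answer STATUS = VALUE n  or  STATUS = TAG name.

STATUS = VALUE 64

cycle 1: issue MUL r5<-Mul1 // r0:7,r1:1,r2:7,r3:5,r4:9,r5:Mul1
cycle 2: issue MUL r5<-Mul2 // r0:7,r1:1,r2:7,r3:5,r4:9,r5:Mul2
cycle 3: issue ADD r3<-Add1 // r0:7,r1:1,r2:7,r3:Add1,r4:9,r5:Mul2
cycle 4: stall // r0:7,r1:1,r2:7,r3:Add1,r4:9,r5:Mul2
cycle 5: CDB Mul1=49; issue MUL r5<-Mul1 // r0:7,r1:1,r2:7,r3:Add1,r4:9,r5:Mul1
cycle 6: CDB Add1=8; stall // r0:7,r1:1,r2:7,r3:8,r4:9,r5:Mul1
cycle 7: CDB Mul2=35; issue MUL r3<-Mul2 // r0:7,r1:1,r2:7,r3:Mul2,r4:9,r5:Mul1
cycle 8: stall // r0:7,r1:1,r2:7,r3:Mul2,r4:9,r5:Mul1
cycle 9: stall // r0:7,r1:1,r2:7,r3:Mul2,r4:9,r5:Mul1
cycle 10: CDB Mul1=64; issue MUL r0<-Mul1 // r0:Mul1,r1:1,r2:7,r3:Mul2,r4:9,r5:64
cycle 11: CDB Mul2=9; issue SUB r1<-Add1 // r0:Mul1,r1:Add1,r2:7,r3:9,r4:9,r5:64
cycle 12: issue ADD r0<-Add2 // r0:Add2,r1:Add1,r2:7,r3:9,r4:9,r5:64
cycle 13: - // r0:Add2,r1:Add1,r2:7,r3:9,r4:9,r5:64
cycle 14: CDB Add1=8 // r0:Add2,r1:8,r2:7,r3:9,r4:9,r5:64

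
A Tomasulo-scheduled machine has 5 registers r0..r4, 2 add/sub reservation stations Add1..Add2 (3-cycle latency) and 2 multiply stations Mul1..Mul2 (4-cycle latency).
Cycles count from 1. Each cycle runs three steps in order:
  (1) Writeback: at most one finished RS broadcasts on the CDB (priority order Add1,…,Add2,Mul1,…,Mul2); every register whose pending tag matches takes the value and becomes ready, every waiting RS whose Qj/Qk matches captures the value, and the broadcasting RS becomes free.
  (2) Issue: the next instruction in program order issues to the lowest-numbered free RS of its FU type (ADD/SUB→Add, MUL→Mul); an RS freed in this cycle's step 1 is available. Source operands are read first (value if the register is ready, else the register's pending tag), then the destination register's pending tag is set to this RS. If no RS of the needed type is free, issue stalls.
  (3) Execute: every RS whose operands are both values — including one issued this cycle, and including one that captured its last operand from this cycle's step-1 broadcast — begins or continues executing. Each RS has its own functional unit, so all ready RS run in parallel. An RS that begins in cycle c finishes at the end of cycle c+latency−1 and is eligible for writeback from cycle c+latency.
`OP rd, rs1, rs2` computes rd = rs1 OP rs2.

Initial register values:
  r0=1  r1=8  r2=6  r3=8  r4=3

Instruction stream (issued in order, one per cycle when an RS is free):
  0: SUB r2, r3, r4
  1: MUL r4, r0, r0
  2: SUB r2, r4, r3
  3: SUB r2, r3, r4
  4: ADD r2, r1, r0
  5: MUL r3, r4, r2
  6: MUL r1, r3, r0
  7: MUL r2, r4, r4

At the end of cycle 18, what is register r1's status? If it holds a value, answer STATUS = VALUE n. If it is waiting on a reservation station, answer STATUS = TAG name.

cycle 1: issue SUB r2<-Add1 // r0:1,r1:8,r2:Add1,r3:8,r4:3
cycle 2: issue MUL r4<-Mul1 // r0:1,r1:8,r2:Add1,r3:8,r4:Mul1
cycle 3: issue SUB r2<-Add2 // r0:1,r1:8,r2:Add2,r3:8,r4:Mul1
cycle 4: CDB Add1=5; issue SUB r2<-Add1 // r0:1,r1:8,r2:Add1,r3:8,r4:Mul1
cycle 5: stall // r0:1,r1:8,r2:Add1,r3:8,r4:Mul1
cycle 6: CDB Mul1=1; stall // r0:1,r1:8,r2:Add1,r3:8,r4:1
cycle 7: stall // r0:1,r1:8,r2:Add1,r3:8,r4:1
cycle 8: stall // r0:1,r1:8,r2:Add1,r3:8,r4:1
cycle 9: CDB Add1=7; issue ADD r2<-Add1 // r0:1,r1:8,r2:Add1,r3:8,r4:1
cycle 10: CDB Add2=-7; issue MUL r3<-Mul1 // r0:1,r1:8,r2:Add1,r3:Mul1,r4:1
cycle 11: issue MUL r1<-Mul2 // r0:1,r1:Mul2,r2:Add1,r3:Mul1,r4:1
cycle 12: CDB Add1=9; stall // r0:1,r1:Mul2,r2:9,r3:Mul1,r4:1
cycle 13: stall // r0:1,r1:Mul2,r2:9,r3:Mul1,r4:1
cycle 14: stall // r0:1,r1:Mul2,r2:9,r3:Mul1,r4:1
cycle 15: stall // r0:1,r1:Mul2,r2:9,r3:Mul1,r4:1
cycle 16: CDB Mul1=9; issue MUL r2<-Mul1 // r0:1,r1:Mul2,r2:Mul1,r3:9,r4:1
cycle 17: - // r0:1,r1:Mul2,r2:Mul1,r3:9,r4:1
cycle 18: - // r0:1,r1:Mul2,r2:Mul1,r3:9,r4:1

STATUS = TAG Mul2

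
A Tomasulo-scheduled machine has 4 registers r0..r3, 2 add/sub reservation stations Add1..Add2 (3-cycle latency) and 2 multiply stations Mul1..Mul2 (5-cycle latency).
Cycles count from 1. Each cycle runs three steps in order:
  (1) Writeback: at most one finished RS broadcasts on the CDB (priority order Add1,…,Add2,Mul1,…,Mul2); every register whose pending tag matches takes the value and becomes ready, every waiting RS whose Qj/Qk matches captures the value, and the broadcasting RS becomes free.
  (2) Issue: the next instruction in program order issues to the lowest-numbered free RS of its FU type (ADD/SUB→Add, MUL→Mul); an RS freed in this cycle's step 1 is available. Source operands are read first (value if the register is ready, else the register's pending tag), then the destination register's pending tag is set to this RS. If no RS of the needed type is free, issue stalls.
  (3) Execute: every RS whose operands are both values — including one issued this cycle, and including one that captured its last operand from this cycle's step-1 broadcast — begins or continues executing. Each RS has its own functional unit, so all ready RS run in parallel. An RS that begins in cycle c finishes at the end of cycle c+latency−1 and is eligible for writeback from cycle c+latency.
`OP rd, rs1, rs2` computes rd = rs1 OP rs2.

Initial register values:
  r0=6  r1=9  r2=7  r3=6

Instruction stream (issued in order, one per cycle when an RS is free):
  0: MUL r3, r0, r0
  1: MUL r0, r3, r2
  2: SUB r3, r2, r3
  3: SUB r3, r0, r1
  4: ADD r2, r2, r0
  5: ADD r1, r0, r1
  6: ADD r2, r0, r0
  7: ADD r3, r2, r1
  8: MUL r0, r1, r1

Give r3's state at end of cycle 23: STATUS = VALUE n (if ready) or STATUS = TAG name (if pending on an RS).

  c1: issue MUL r3<-Mul1  regs: r0:6,r1:9,r2:7,r3:Mul1
  c2: issue MUL r0<-Mul2  regs: r0:Mul2,r1:9,r2:7,r3:Mul1
  c3: issue SUB r3<-Add1  regs: r0:Mul2,r1:9,r2:7,r3:Add1
  c4: issue SUB r3<-Add2  regs: r0:Mul2,r1:9,r2:7,r3:Add2
  c5: stall  regs: r0:Mul2,r1:9,r2:7,r3:Add2
  c6: CDB Mul1=36; stall  regs: r0:Mul2,r1:9,r2:7,r3:Add2
  c7: stall  regs: r0:Mul2,r1:9,r2:7,r3:Add2
  c8: stall  regs: r0:Mul2,r1:9,r2:7,r3:Add2
  c9: CDB Add1=-29; issue ADD r2<-Add1  regs: r0:Mul2,r1:9,r2:Add1,r3:Add2
  c10: stall  regs: r0:Mul2,r1:9,r2:Add1,r3:Add2
  c11: CDB Mul2=252; stall  regs: r0:252,r1:9,r2:Add1,r3:Add2
  c12: stall  regs: r0:252,r1:9,r2:Add1,r3:Add2
  c13: stall  regs: r0:252,r1:9,r2:Add1,r3:Add2
  c14: CDB Add1=259; issue ADD r1<-Add1  regs: r0:252,r1:Add1,r2:259,r3:Add2
  c15: CDB Add2=243; issue ADD r2<-Add2  regs: r0:252,r1:Add1,r2:Add2,r3:243
  c16: stall  regs: r0:252,r1:Add1,r2:Add2,r3:243
  c17: CDB Add1=261; issue ADD r3<-Add1  regs: r0:252,r1:261,r2:Add2,r3:Add1
  c18: CDB Add2=504; issue MUL r0<-Mul1  regs: r0:Mul1,r1:261,r2:504,r3:Add1
  c19: -  regs: r0:Mul1,r1:261,r2:504,r3:Add1
  c20: -  regs: r0:Mul1,r1:261,r2:504,r3:Add1
  c21: CDB Add1=765  regs: r0:Mul1,r1:261,r2:504,r3:765
  c22: -  regs: r0:Mul1,r1:261,r2:504,r3:765
  c23: CDB Mul1=68121  regs: r0:68121,r1:261,r2:504,r3:765

STATUS = VALUE 765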